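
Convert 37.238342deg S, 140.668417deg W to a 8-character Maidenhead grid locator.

BF92ps92

Add 180° to longitude and 90° to latitude: 39.33158, 52.76166.
Field: 39.33158/20 → 1 → B, 52.76166/10 → 5 → F; chars BF.
Square: 19.33158/2 → 9, 2.76166/1 → 2; chars 92.
Subsquare: 1.33158/0.0833333 → 15 → p, 0.76166/0.0416667 → 18 → s; chars ps.
Extended square: 0.08158/0.00833333 → 9, 0.01166/0.00416667 → 2; chars 92.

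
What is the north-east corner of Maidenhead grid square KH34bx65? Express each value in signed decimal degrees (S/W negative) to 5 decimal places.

-15.01667, 26.14167

Field K=10, H=7: +10·20° lon, +7·10° lat → SW at lon 20°, lat -20°.
Square 3, 4: +3·2° lon, +4·1° lat → SW at lon 26°, lat -16°.
Subsquare b=1, x=23: +1·0.0833333° lon, +23·0.0416667° lat → SW at lon 26.0833°, lat -15.0417°.
Extended square 6, 5: +6·0.00833333° lon, +5·0.00416667° lat → SW at lon 26.1333°, lat -15.0208°.
Cell spans 0.00833333° lon × 0.00416667° lat. NE corner is SW corner plus one full cell.
latitude -15.01667, longitude 26.14167.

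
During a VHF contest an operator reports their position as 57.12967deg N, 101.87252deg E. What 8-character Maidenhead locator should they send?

OO07wd41

Add 180° to longitude and 90° to latitude: 281.87252, 147.12967.
Field (20°×10°, letters A–R): lon ⌊281.87252/20⌋ = 14 → O; lat ⌊147.12967/10⌋ = 14 → O.
Square (2°×1°, digits 0–9): lon ⌊1.87252/2⌋ = 0; lat ⌊7.12967/1⌋ = 7.
Subsquare (5′×2.5′, letters a–x): lon ⌊1.87252/0.0833333⌋ = 22 → w; lat ⌊0.12967/0.0416667⌋ = 3 → d.
Extended square (30″×15″, digits 0–9): lon ⌊0.03919/0.00833333⌋ = 4; lat ⌊0.00467/0.00416667⌋ = 1.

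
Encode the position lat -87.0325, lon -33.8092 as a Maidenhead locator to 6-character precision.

HA32cx

Add 180° to longitude and 90° to latitude: 146.1908, 2.9675.
Field: lon ⌊146.1908/20⌋ = 7 → H; lat ⌊2.9675/10⌋ = 0 → A.
Square: lon ⌊6.1908/2⌋ = 3; lat ⌊2.9675/1⌋ = 2.
Subsquare: lon ⌊0.1908/0.0833333⌋ = 2 → c; lat ⌊0.9675/0.0416667⌋ = 23 → x.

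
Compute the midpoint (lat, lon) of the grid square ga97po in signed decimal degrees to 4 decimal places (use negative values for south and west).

Field G=6, A=0: +6·20° lon, +0·10° lat → SW at lon -60°, lat -90°.
Square 9, 7: +9·2° lon, +7·1° lat → SW at lon -42°, lat -83°.
Subsquare p=15, o=14: +15·0.0833333° lon, +14·0.0416667° lat → SW at lon -40.75°, lat -82.4167°.
Cell spans 0.0833333° lon × 0.0416667° lat. Centre is SW corner plus half of each.
latitude -82.3958, longitude -40.7083.

-82.3958, -40.7083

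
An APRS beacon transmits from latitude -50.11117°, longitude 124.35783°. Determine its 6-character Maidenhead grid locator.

PD29ev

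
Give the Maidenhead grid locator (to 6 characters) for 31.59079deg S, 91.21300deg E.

Offset from 180°W / 90°S: lon 271.2130°, lat 58.4092°.
Field: lon ⌊271.2130/20⌋ = 13 → N; lat ⌊58.4092/10⌋ = 5 → F.
Square: lon ⌊11.2130/2⌋ = 5; lat ⌊8.4092/1⌋ = 8.
Subsquare: lon ⌊1.2130/0.0833333⌋ = 14 → o; lat ⌊0.4092/0.0416667⌋ = 9 → j.

NF58oj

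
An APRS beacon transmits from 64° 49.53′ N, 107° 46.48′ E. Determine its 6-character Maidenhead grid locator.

OP34vt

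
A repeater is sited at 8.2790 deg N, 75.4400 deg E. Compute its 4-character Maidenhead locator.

MJ78

Shift to the Maidenhead origin (180°W, 90°S): lon 255.44, lat 98.28.
Field: 255.44/20 → 12 → M, 98.28/10 → 9 → J; chars MJ.
Square: 15.44/2 → 7, 8.28/1 → 8; chars 78.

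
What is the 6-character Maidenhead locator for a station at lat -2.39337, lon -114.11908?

DI27wo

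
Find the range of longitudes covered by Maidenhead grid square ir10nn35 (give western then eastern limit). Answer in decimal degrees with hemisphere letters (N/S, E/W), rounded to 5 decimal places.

16.89167° W, 16.88333° W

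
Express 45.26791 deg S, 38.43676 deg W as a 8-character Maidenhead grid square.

HE04sr75

Shift to the Maidenhead origin (180°W, 90°S): lon 141.56324, lat 44.73209.
Field: 141.56324/20 → 7 → H, 44.73209/10 → 4 → E; chars HE.
Square: 1.56324/2 → 0, 4.73209/1 → 4; chars 04.
Subsquare: 1.56324/0.0833333 → 18 → s, 0.73209/0.0416667 → 17 → r; chars sr.
Extended square: 0.06324/0.00833333 → 7, 0.02376/0.00416667 → 5; chars 75.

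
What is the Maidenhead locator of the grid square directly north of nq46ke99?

Latitude extended square 9; +1 → 10, wraps to 0, carry into subsquare.
Latitude subsquare e = 4; +1 → 5 = f.
The longitude characters are unchanged.

NQ46kf90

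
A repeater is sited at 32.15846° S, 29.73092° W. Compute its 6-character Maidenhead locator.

HF57du

Shift to the Maidenhead origin (180°W, 90°S): lon 150.2691, lat 57.8415.
Field: lon ⌊150.2691/20⌋ = 7 → H; lat ⌊57.8415/10⌋ = 5 → F.
Square: lon ⌊10.2691/2⌋ = 5; lat ⌊7.8415/1⌋ = 7.
Subsquare: lon ⌊0.2691/0.0833333⌋ = 3 → d; lat ⌊0.8415/0.0416667⌋ = 20 → u.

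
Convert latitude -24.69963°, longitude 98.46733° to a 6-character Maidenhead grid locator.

NG95fh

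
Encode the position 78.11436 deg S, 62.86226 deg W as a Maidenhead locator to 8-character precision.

FB81nv62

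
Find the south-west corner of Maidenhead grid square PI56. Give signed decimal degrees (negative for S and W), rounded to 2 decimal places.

-4.00, 130.00

Field P=15, I=8: +15·20° lon, +8·10° lat → SW at lon 120°, lat -10°.
Square 5, 6: +5·2° lon, +6·1° lat → SW at lon 130°, lat -4°.
latitude -4.00, longitude 130.00.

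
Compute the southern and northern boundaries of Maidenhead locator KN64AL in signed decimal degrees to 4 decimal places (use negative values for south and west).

Field K=10, N=13: +10·20° lon, +13·10° lat → SW at lon 20°, lat 40°.
Square 6, 4: +6·2° lon, +4·1° lat → SW at lon 32°, lat 44°.
Subsquare a=0, l=11: +0·0.0833333° lon, +11·0.0416667° lat → SW at lon 32°, lat 44.4583°.
Cell spans 0.0833333° lon × 0.0416667° lat.
south 44.4583, north 44.5000.

44.4583, 44.5000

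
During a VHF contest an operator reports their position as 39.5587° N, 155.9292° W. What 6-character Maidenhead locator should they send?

BM29an

Offset from 180°W / 90°S: lon 24.0708°, lat 129.5587°.
Field (20°×10°, letters A–R): lon ⌊24.0708/20⌋ = 1 → B; lat ⌊129.5587/10⌋ = 12 → M.
Square (2°×1°, digits 0–9): lon ⌊4.0708/2⌋ = 2; lat ⌊9.5587/1⌋ = 9.
Subsquare (5′×2.5′, letters a–x): lon ⌊0.0708/0.0833333⌋ = 0 → a; lat ⌊0.5587/0.0416667⌋ = 13 → n.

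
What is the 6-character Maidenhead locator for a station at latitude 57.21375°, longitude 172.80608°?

RO67jf

Offset from 180°W / 90°S: lon 352.8061°, lat 147.2138°.
Field: 352.8061/20 → 17 → R, 147.2138/10 → 14 → O; chars RO.
Square: 12.8061/2 → 6, 7.2138/1 → 7; chars 67.
Subsquare: 0.8061/0.0833333 → 9 → j, 0.2138/0.0416667 → 5 → f; chars jf.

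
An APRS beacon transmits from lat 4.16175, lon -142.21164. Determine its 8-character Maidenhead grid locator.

BJ84vd48

Offset from 180°W / 90°S: lon 37.78836°, lat 94.16175°.
Field: lon ⌊37.78836/20⌋ = 1 → B; lat ⌊94.16175/10⌋ = 9 → J.
Square: lon ⌊17.78836/2⌋ = 8; lat ⌊4.16175/1⌋ = 4.
Subsquare: lon ⌊1.78836/0.0833333⌋ = 21 → v; lat ⌊0.16175/0.0416667⌋ = 3 → d.
Extended square: lon ⌊0.03836/0.00833333⌋ = 4; lat ⌊0.03675/0.00416667⌋ = 8.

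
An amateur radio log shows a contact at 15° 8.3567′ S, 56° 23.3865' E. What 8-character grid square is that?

LH84eu66

Add 180° to longitude and 90° to latitude: 236.38977, 74.86072.
Field (20°×10°, letters A–R): lon ⌊236.38977/20⌋ = 11 → L; lat ⌊74.86072/10⌋ = 7 → H.
Square (2°×1°, digits 0–9): lon ⌊16.38977/2⌋ = 8; lat ⌊4.86072/1⌋ = 4.
Subsquare (5′×2.5′, letters a–x): lon ⌊0.38977/0.0833333⌋ = 4 → e; lat ⌊0.86072/0.0416667⌋ = 20 → u.
Extended square (30″×15″, digits 0–9): lon ⌊0.05644/0.00833333⌋ = 6; lat ⌊0.02739/0.00416667⌋ = 6.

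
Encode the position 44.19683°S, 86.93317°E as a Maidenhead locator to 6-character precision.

Shift to the Maidenhead origin (180°W, 90°S): lon 266.9332, lat 45.8032.
Field (20°×10°, letters A–R): 266.9332/20 → 13 → N, 45.8032/10 → 4 → E; chars NE.
Square (2°×1°, digits 0–9): 6.9332/2 → 3, 5.8032/1 → 5; chars 35.
Subsquare (5′×2.5′, letters a–x): 0.9332/0.0833333 → 11 → l, 0.8032/0.0416667 → 19 → t; chars lt.

NE35lt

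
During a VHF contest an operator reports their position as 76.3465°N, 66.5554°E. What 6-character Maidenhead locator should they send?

MQ36gi

Offset from 180°W / 90°S: lon 246.5554°, lat 166.3465°.
Field: lon ⌊246.5554/20⌋ = 12 → M; lat ⌊166.3465/10⌋ = 16 → Q.
Square: lon ⌊6.5554/2⌋ = 3; lat ⌊6.3465/1⌋ = 6.
Subsquare: lon ⌊0.5554/0.0833333⌋ = 6 → g; lat ⌊0.3465/0.0416667⌋ = 8 → i.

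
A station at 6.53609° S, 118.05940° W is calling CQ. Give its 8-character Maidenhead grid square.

Offset from 180°W / 90°S: lon 61.94060°, lat 83.46391°.
Field: 61.94060/20 → 3 → D, 83.46391/10 → 8 → I; chars DI.
Square: 1.94060/2 → 0, 3.46391/1 → 3; chars 03.
Subsquare: 1.94060/0.0833333 → 23 → x, 0.46391/0.0416667 → 11 → l; chars xl.
Extended square: 0.02393/0.00833333 → 2, 0.00558/0.00416667 → 1; chars 21.

DI03xl21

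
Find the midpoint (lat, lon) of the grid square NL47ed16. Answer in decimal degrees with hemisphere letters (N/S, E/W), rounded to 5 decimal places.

27.15208° N, 88.34583° E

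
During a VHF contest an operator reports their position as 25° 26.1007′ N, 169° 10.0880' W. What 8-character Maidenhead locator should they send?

Add 180° to longitude and 90° to latitude: 10.83187, 115.43501.
Field: lon ⌊10.83187/20⌋ = 0 → A; lat ⌊115.43501/10⌋ = 11 → L.
Square: lon ⌊10.83187/2⌋ = 5; lat ⌊5.43501/1⌋ = 5.
Subsquare: lon ⌊0.83187/0.0833333⌋ = 9 → j; lat ⌊0.43501/0.0416667⌋ = 10 → k.
Extended square: lon ⌊0.08187/0.00833333⌋ = 9; lat ⌊0.01835/0.00416667⌋ = 4.

AL55jk94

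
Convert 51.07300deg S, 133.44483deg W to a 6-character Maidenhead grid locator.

CD38gw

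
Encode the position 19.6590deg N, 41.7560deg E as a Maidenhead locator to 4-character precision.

LK09

Offset from 180°W / 90°S: lon 221.76°, lat 109.66°.
Field: 221.76/20 → 11 → L, 109.66/10 → 10 → K; chars LK.
Square: 1.76/2 → 0, 9.66/1 → 9; chars 09.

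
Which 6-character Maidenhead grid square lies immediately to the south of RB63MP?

Latitude subsquare p = 15; −1 → 14 = o.
The longitude characters are unchanged.

RB63mo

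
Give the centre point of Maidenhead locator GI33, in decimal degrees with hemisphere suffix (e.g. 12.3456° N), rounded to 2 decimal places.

Field G=6, I=8: +6·20° lon, +8·10° lat → SW at lon -60°, lat -10°.
Square 3, 3: +3·2° lon, +3·1° lat → SW at lon -54°, lat -7°.
Cell spans 2° lon × 1° lat. Centre is SW corner plus half of each.
latitude 6.50° S, longitude 53.00° W.

6.50° S, 53.00° W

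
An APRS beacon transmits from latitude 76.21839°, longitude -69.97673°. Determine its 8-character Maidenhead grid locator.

FQ56af22

Shift to the Maidenhead origin (180°W, 90°S): lon 110.02327, lat 166.21839.
Field: lon ⌊110.02327/20⌋ = 5 → F; lat ⌊166.21839/10⌋ = 16 → Q.
Square: lon ⌊10.02327/2⌋ = 5; lat ⌊6.21839/1⌋ = 6.
Subsquare: lon ⌊0.02327/0.0833333⌋ = 0 → a; lat ⌊0.21839/0.0416667⌋ = 5 → f.
Extended square: lon ⌊0.02327/0.00833333⌋ = 2; lat ⌊0.01006/0.00416667⌋ = 2.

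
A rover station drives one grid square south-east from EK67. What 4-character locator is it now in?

EK76

Longitude square 6; +1 → 7.
Latitude square 7; −1 → 6.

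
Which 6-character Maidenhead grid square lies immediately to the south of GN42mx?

Latitude subsquare x = 23; −1 → 22 = w.
The longitude characters are unchanged.

GN42mw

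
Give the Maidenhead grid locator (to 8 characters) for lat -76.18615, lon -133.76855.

CB33ct75

Add 180° to longitude and 90° to latitude: 46.23145, 13.81385.
Field: lon ⌊46.23145/20⌋ = 2 → C; lat ⌊13.81385/10⌋ = 1 → B.
Square: lon ⌊6.23145/2⌋ = 3; lat ⌊3.81385/1⌋ = 3.
Subsquare: lon ⌊0.23145/0.0833333⌋ = 2 → c; lat ⌊0.81385/0.0416667⌋ = 19 → t.
Extended square: lon ⌊0.06478/0.00833333⌋ = 7; lat ⌊0.02218/0.00416667⌋ = 5.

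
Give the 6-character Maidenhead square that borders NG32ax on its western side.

NG22xx

Longitude subsquare a = 0; −1 → -1, wraps to 23 = x, carry into square.
Longitude square 3; −1 → 2.
The latitude characters are unchanged.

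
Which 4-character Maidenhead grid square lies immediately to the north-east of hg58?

HG69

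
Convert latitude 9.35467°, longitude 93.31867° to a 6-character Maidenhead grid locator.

Offset from 180°W / 90°S: lon 273.3187°, lat 99.3547°.
Field: lon ⌊273.3187/20⌋ = 13 → N; lat ⌊99.3547/10⌋ = 9 → J.
Square: lon ⌊13.3187/2⌋ = 6; lat ⌊9.3547/1⌋ = 9.
Subsquare: lon ⌊1.3187/0.0833333⌋ = 15 → p; lat ⌊0.3547/0.0416667⌋ = 8 → i.

NJ69pi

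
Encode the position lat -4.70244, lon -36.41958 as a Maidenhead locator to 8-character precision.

Shift to the Maidenhead origin (180°W, 90°S): lon 143.58042, lat 85.29756.
Field (20°×10°, letters A–R): 143.58042/20 → 7 → H, 85.29756/10 → 8 → I; chars HI.
Square (2°×1°, digits 0–9): 3.58042/2 → 1, 5.29756/1 → 5; chars 15.
Subsquare (5′×2.5′, letters a–x): 1.58042/0.0833333 → 18 → s, 0.29756/0.0416667 → 7 → h; chars sh.
Extended square (30″×15″, digits 0–9): 0.08042/0.00833333 → 9, 0.00589/0.00416667 → 1; chars 91.

HI15sh91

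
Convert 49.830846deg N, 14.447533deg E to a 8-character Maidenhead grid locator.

JN79ft39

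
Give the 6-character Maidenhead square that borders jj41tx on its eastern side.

JJ41ux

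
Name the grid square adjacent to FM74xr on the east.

FM84ar

Longitude subsquare x = 23; +1 → 24, wraps to 0 = a, carry into square.
Longitude square 7; +1 → 8.
The latitude characters are unchanged.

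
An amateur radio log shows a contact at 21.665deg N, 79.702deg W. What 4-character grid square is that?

Offset from 180°W / 90°S: lon 100.30°, lat 111.66°.
Field: 100.30/20 → 5 → F, 111.66/10 → 11 → L; chars FL.
Square: 0.30/2 → 0, 1.66/1 → 1; chars 01.

FL01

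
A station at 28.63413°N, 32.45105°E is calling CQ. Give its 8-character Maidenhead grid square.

Offset from 180°W / 90°S: lon 212.45105°, lat 118.63413°.
Field (20°×10°, letters A–R): 212.45105/20 → 10 → K, 118.63413/10 → 11 → L; chars KL.
Square (2°×1°, digits 0–9): 12.45105/2 → 6, 8.63413/1 → 8; chars 68.
Subsquare (5′×2.5′, letters a–x): 0.45105/0.0833333 → 5 → f, 0.63413/0.0416667 → 15 → p; chars fp.
Extended square (30″×15″, digits 0–9): 0.03438/0.00833333 → 4, 0.00913/0.00416667 → 2; chars 42.

KL68fp42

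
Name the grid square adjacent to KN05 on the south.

Latitude square 5; −1 → 4.
The longitude characters are unchanged.

KN04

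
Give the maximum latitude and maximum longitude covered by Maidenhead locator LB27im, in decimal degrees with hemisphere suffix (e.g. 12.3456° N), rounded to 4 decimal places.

72.4583° S, 44.7500° E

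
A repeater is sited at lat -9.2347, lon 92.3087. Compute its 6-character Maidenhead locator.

NI60ds

Offset from 180°W / 90°S: lon 272.3087°, lat 80.7653°.
Field (20°×10°, letters A–R): 272.3087/20 → 13 → N, 80.7653/10 → 8 → I; chars NI.
Square (2°×1°, digits 0–9): 12.3087/2 → 6, 0.7653/1 → 0; chars 60.
Subsquare (5′×2.5′, letters a–x): 0.3087/0.0833333 → 3 → d, 0.7653/0.0416667 → 18 → s; chars ds.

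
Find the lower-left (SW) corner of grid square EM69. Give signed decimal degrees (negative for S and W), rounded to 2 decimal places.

Field E=4, M=12: +4·20° lon, +12·10° lat → SW at lon -100°, lat 30°.
Square 6, 9: +6·2° lon, +9·1° lat → SW at lon -88°, lat 39°.
latitude 39.00, longitude -88.00.

39.00, -88.00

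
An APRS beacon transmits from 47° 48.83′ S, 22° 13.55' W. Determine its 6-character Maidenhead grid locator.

Shift to the Maidenhead origin (180°W, 90°S): lon 157.7742, lat 42.1862.
Field (20°×10°, letters A–R): 157.7742/20 → 7 → H, 42.1862/10 → 4 → E; chars HE.
Square (2°×1°, digits 0–9): 17.7742/2 → 8, 2.1862/1 → 2; chars 82.
Subsquare (5′×2.5′, letters a–x): 1.7742/0.0833333 → 21 → v, 0.1862/0.0416667 → 4 → e; chars ve.

HE82ve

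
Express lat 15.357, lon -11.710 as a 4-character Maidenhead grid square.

Add 180° to longitude and 90° to latitude: 168.29, 105.36.
Field: 168.29/20 → 8 → I, 105.36/10 → 10 → K; chars IK.
Square: 8.29/2 → 4, 5.36/1 → 5; chars 45.

IK45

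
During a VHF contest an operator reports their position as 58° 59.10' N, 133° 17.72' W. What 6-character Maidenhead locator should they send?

CO38ix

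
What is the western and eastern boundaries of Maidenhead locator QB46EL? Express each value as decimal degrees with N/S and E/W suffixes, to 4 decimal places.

Field Q=16, B=1: +16·20° lon, +1·10° lat → SW at lon 140°, lat -80°.
Square 4, 6: +4·2° lon, +6·1° lat → SW at lon 148°, lat -74°.
Subsquare e=4, l=11: +4·0.0833333° lon, +11·0.0416667° lat → SW at lon 148.333°, lat -73.5417°.
Cell spans 0.0833333° lon × 0.0416667° lat.
west 148.3333° E, east 148.4167° E.

148.3333° E, 148.4167° E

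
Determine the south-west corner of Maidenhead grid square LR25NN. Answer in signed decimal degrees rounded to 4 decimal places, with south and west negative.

85.5417, 45.0833

Field L=11, R=17: +11·20° lon, +17·10° lat → SW at lon 40°, lat 80°.
Square 2, 5: +2·2° lon, +5·1° lat → SW at lon 44°, lat 85°.
Subsquare n=13, n=13: +13·0.0833333° lon, +13·0.0416667° lat → SW at lon 45.0833°, lat 85.5417°.
latitude 85.5417, longitude 45.0833.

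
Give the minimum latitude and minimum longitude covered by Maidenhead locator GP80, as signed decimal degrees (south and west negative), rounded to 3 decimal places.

Field G=6, P=15: +6·20° lon, +15·10° lat → SW at lon -60°, lat 60°.
Square 8, 0: +8·2° lon, +0·1° lat → SW at lon -44°, lat 60°.
latitude 60.000, longitude -44.000.

60.000, -44.000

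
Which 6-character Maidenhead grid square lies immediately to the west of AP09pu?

AP09ou

Longitude subsquare p = 15; −1 → 14 = o.
The latitude characters are unchanged.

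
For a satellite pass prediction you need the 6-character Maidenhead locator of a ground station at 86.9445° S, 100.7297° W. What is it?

Add 180° to longitude and 90° to latitude: 79.2703, 3.0555.
Field: 79.2703/20 → 3 → D, 3.0555/10 → 0 → A; chars DA.
Square: 19.2703/2 → 9, 3.0555/1 → 3; chars 93.
Subsquare: 1.2703/0.0833333 → 15 → p, 0.0555/0.0416667 → 1 → b; chars pb.

DA93pb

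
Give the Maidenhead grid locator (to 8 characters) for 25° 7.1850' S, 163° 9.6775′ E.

RG14nv91

Shift to the Maidenhead origin (180°W, 90°S): lon 343.16129, lat 64.88025.
Field: lon ⌊343.16129/20⌋ = 17 → R; lat ⌊64.88025/10⌋ = 6 → G.
Square: lon ⌊3.16129/2⌋ = 1; lat ⌊4.88025/1⌋ = 4.
Subsquare: lon ⌊1.16129/0.0833333⌋ = 13 → n; lat ⌊0.88025/0.0416667⌋ = 21 → v.
Extended square: lon ⌊0.07796/0.00833333⌋ = 9; lat ⌊0.00525/0.00416667⌋ = 1.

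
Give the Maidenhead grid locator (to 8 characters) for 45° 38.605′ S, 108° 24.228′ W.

DE54ti15

Add 180° to longitude and 90° to latitude: 71.59620, 44.35658.
Field: 71.59620/20 → 3 → D, 44.35658/10 → 4 → E; chars DE.
Square: 11.59620/2 → 5, 4.35658/1 → 4; chars 54.
Subsquare: 1.59620/0.0833333 → 19 → t, 0.35658/0.0416667 → 8 → i; chars ti.
Extended square: 0.01287/0.00833333 → 1, 0.02325/0.00416667 → 5; chars 15.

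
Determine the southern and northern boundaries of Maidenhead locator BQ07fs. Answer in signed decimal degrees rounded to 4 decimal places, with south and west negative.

77.7500, 77.7917

Field B=1, Q=16: +1·20° lon, +16·10° lat → SW at lon -160°, lat 70°.
Square 0, 7: +0·2° lon, +7·1° lat → SW at lon -160°, lat 77°.
Subsquare f=5, s=18: +5·0.0833333° lon, +18·0.0416667° lat → SW at lon -159.583°, lat 77.75°.
Cell spans 0.0833333° lon × 0.0416667° lat.
south 77.7500, north 77.7917.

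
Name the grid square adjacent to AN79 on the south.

AN78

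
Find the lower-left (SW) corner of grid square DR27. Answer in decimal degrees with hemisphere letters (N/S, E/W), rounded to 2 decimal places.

87.00° N, 116.00° W

Field D=3, R=17: +3·20° lon, +17·10° lat → SW at lon -120°, lat 80°.
Square 2, 7: +2·2° lon, +7·1° lat → SW at lon -116°, lat 87°.
latitude 87.00° N, longitude 116.00° W.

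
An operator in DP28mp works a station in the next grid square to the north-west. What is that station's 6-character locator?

DP28lq

Longitude subsquare m = 12; −1 → 11 = l.
Latitude subsquare p = 15; +1 → 16 = q.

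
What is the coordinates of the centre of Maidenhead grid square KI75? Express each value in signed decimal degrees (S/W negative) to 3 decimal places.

Field K=10, I=8: +10·20° lon, +8·10° lat → SW at lon 20°, lat -10°.
Square 7, 5: +7·2° lon, +5·1° lat → SW at lon 34°, lat -5°.
Cell spans 2° lon × 1° lat. Centre is SW corner plus half of each.
latitude -4.500, longitude 35.000.

-4.500, 35.000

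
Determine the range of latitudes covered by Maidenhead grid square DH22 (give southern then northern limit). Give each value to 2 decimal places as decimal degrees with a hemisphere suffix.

18.00° S, 17.00° S

Field D=3, H=7: +3·20° lon, +7·10° lat → SW at lon -120°, lat -20°.
Square 2, 2: +2·2° lon, +2·1° lat → SW at lon -116°, lat -18°.
Cell spans 2° lon × 1° lat.
south 18.00° S, north 17.00° S.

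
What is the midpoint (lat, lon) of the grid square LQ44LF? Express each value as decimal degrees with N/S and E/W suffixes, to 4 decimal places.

Field L=11, Q=16: +11·20° lon, +16·10° lat → SW at lon 40°, lat 70°.
Square 4, 4: +4·2° lon, +4·1° lat → SW at lon 48°, lat 74°.
Subsquare l=11, f=5: +11·0.0833333° lon, +5·0.0416667° lat → SW at lon 48.9167°, lat 74.2083°.
Cell spans 0.0833333° lon × 0.0416667° lat. Centre is SW corner plus half of each.
latitude 74.2292° N, longitude 48.9583° E.

74.2292° N, 48.9583° E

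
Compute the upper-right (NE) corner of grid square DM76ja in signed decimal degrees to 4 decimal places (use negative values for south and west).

36.0417, -105.1667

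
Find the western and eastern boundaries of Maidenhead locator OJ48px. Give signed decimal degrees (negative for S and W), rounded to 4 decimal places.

109.2500, 109.3333

Field O=14, J=9: +14·20° lon, +9·10° lat → SW at lon 100°, lat 0°.
Square 4, 8: +4·2° lon, +8·1° lat → SW at lon 108°, lat 8°.
Subsquare p=15, x=23: +15·0.0833333° lon, +23·0.0416667° lat → SW at lon 109.25°, lat 8.95833°.
Cell spans 0.0833333° lon × 0.0416667° lat.
west 109.2500, east 109.3333.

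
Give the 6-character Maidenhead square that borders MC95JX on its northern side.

MC96ja

Latitude subsquare x = 23; +1 → 24, wraps to 0 = a, carry into square.
Latitude square 5; +1 → 6.
The longitude characters are unchanged.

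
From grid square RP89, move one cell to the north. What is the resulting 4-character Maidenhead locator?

RQ80

Latitude square 9; +1 → 10, wraps to 0, carry into field.
Latitude field P = 15; +1 → 16 = Q.
The longitude characters are unchanged.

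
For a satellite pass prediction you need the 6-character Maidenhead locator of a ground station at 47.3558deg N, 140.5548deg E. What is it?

QN07gi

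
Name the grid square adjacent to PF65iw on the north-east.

PF65jx

Longitude subsquare i = 8; +1 → 9 = j.
Latitude subsquare w = 22; +1 → 23 = x.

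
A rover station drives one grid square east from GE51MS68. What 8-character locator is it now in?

GE51ms78

Longitude extended square 6; +1 → 7.
The latitude characters are unchanged.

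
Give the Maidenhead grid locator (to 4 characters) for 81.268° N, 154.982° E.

QR71

Offset from 180°W / 90°S: lon 334.98°, lat 171.27°.
Field: lon ⌊334.98/20⌋ = 16 → Q; lat ⌊171.27/10⌋ = 17 → R.
Square: lon ⌊14.98/2⌋ = 7; lat ⌊1.27/1⌋ = 1.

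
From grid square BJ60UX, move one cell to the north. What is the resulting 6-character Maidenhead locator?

BJ61ua

Latitude subsquare x = 23; +1 → 24, wraps to 0 = a, carry into square.
Latitude square 0; +1 → 1.
The longitude characters are unchanged.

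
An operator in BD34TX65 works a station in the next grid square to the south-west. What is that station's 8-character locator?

Longitude extended square 6; −1 → 5.
Latitude extended square 5; −1 → 4.

BD34tx54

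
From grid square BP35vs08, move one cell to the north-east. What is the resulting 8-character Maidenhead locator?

Longitude extended square 0; +1 → 1.
Latitude extended square 8; +1 → 9.

BP35vs19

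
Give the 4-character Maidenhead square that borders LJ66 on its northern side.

Latitude square 6; +1 → 7.
The longitude characters are unchanged.

LJ67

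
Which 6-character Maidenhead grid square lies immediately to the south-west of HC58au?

HC48xt

Longitude subsquare a = 0; −1 → -1, wraps to 23 = x, carry into square.
Longitude square 5; −1 → 4.
Latitude subsquare u = 20; −1 → 19 = t.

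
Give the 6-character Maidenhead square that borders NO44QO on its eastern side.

Longitude subsquare q = 16; +1 → 17 = r.
The latitude characters are unchanged.

NO44ro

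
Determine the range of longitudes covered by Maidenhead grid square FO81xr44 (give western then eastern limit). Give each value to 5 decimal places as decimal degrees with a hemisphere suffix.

62.05000° W, 62.04167° W

Field F=5, O=14: +5·20° lon, +14·10° lat → SW at lon -80°, lat 50°.
Square 8, 1: +8·2° lon, +1·1° lat → SW at lon -64°, lat 51°.
Subsquare x=23, r=17: +23·0.0833333° lon, +17·0.0416667° lat → SW at lon -62.0833°, lat 51.7083°.
Extended square 4, 4: +4·0.00833333° lon, +4·0.00416667° lat → SW at lon -62.05°, lat 51.725°.
Cell spans 0.00833333° lon × 0.00416667° lat.
west 62.05000° W, east 62.04167° W.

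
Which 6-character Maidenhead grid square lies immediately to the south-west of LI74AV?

LI64xu

Longitude subsquare a = 0; −1 → -1, wraps to 23 = x, carry into square.
Longitude square 7; −1 → 6.
Latitude subsquare v = 21; −1 → 20 = u.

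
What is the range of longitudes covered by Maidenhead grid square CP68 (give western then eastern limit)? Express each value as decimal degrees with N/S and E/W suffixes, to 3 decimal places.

128.000° W, 126.000° W

Field C=2, P=15: +2·20° lon, +15·10° lat → SW at lon -140°, lat 60°.
Square 6, 8: +6·2° lon, +8·1° lat → SW at lon -128°, lat 68°.
Cell spans 2° lon × 1° lat.
west 128.000° W, east 126.000° W.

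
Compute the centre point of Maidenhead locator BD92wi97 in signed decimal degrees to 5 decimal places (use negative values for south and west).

-57.63542, -140.08750

Field B=1, D=3: +1·20° lon, +3·10° lat → SW at lon -160°, lat -60°.
Square 9, 2: +9·2° lon, +2·1° lat → SW at lon -142°, lat -58°.
Subsquare w=22, i=8: +22·0.0833333° lon, +8·0.0416667° lat → SW at lon -140.167°, lat -57.6667°.
Extended square 9, 7: +9·0.00833333° lon, +7·0.00416667° lat → SW at lon -140.092°, lat -57.6375°.
Cell spans 0.00833333° lon × 0.00416667° lat. Centre is SW corner plus half of each.
latitude -57.63542, longitude -140.08750.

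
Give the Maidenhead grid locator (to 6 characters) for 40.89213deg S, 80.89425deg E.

Offset from 180°W / 90°S: lon 260.8942°, lat 49.1079°.
Field: lon ⌊260.8942/20⌋ = 13 → N; lat ⌊49.1079/10⌋ = 4 → E.
Square: lon ⌊0.8942/2⌋ = 0; lat ⌊9.1079/1⌋ = 9.
Subsquare: lon ⌊0.8942/0.0833333⌋ = 10 → k; lat ⌊0.1079/0.0416667⌋ = 2 → c.

NE09kc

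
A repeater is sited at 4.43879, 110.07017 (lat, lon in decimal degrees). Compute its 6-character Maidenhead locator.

OJ54ak

Offset from 180°W / 90°S: lon 290.0702°, lat 94.4388°.
Field: 290.0702/20 → 14 → O, 94.4388/10 → 9 → J; chars OJ.
Square: 10.0702/2 → 5, 4.4388/1 → 4; chars 54.
Subsquare: 0.0702/0.0833333 → 0 → a, 0.4388/0.0416667 → 10 → k; chars ak.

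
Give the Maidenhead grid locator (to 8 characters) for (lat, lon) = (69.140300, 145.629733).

QP29td53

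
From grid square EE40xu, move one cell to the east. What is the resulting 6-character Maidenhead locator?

EE50au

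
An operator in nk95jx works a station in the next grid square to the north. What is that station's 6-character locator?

NK96ja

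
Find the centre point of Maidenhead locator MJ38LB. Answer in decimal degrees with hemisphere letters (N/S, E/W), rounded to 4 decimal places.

8.0625° N, 66.9583° E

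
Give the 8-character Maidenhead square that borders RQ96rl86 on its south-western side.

RQ96rl75

Longitude extended square 8; −1 → 7.
Latitude extended square 6; −1 → 5.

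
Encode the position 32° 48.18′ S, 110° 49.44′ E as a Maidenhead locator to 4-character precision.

Add 180° to longitude and 90° to latitude: 290.82, 57.20.
Field (20°×10°, letters A–R): 290.82/20 → 14 → O, 57.20/10 → 5 → F; chars OF.
Square (2°×1°, digits 0–9): 10.82/2 → 5, 7.20/1 → 7; chars 57.

OF57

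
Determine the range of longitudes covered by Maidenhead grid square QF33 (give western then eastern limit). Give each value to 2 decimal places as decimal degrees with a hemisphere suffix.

Field Q=16, F=5: +16·20° lon, +5·10° lat → SW at lon 140°, lat -40°.
Square 3, 3: +3·2° lon, +3·1° lat → SW at lon 146°, lat -37°.
Cell spans 2° lon × 1° lat.
west 146.00° E, east 148.00° E.

146.00° E, 148.00° E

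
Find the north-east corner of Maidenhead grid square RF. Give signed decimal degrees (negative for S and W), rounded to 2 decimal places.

-30.00, 180.00

Field R=17, F=5: +17·20° lon, +5·10° lat → SW at lon 160°, lat -40°.
Cell spans 20° lon × 10° lat. NE corner is SW corner plus one full cell.
latitude -30.00, longitude 180.00.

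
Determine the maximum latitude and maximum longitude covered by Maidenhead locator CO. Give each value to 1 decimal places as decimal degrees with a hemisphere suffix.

Field C=2, O=14: +2·20° lon, +14·10° lat → SW at lon -140°, lat 50°.
Cell spans 20° lon × 10° lat. NE corner is SW corner plus one full cell.
latitude 60.0° N, longitude 120.0° W.

60.0° N, 120.0° W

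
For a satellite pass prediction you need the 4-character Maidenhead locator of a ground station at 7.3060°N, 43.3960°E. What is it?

LJ17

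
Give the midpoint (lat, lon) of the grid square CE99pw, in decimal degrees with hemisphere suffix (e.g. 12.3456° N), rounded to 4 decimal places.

Field C=2, E=4: +2·20° lon, +4·10° lat → SW at lon -140°, lat -50°.
Square 9, 9: +9·2° lon, +9·1° lat → SW at lon -122°, lat -41°.
Subsquare p=15, w=22: +15·0.0833333° lon, +22·0.0416667° lat → SW at lon -120.75°, lat -40.0833°.
Cell spans 0.0833333° lon × 0.0416667° lat. Centre is SW corner plus half of each.
latitude 40.0625° S, longitude 120.7083° W.

40.0625° S, 120.7083° W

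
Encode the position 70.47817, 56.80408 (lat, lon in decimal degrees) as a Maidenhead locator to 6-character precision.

LQ80jl

Add 180° to longitude and 90° to latitude: 236.8041, 160.4782.
Field: lon ⌊236.8041/20⌋ = 11 → L; lat ⌊160.4782/10⌋ = 16 → Q.
Square: lon ⌊16.8041/2⌋ = 8; lat ⌊0.4782/1⌋ = 0.
Subsquare: lon ⌊0.8041/0.0833333⌋ = 9 → j; lat ⌊0.4782/0.0416667⌋ = 11 → l.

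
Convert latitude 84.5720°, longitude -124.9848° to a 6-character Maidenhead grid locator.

CR74mn

Add 180° to longitude and 90° to latitude: 55.0152, 174.5720.
Field: lon ⌊55.0152/20⌋ = 2 → C; lat ⌊174.5720/10⌋ = 17 → R.
Square: lon ⌊15.0152/2⌋ = 7; lat ⌊4.5720/1⌋ = 4.
Subsquare: lon ⌊1.0152/0.0833333⌋ = 12 → m; lat ⌊0.5720/0.0416667⌋ = 13 → n.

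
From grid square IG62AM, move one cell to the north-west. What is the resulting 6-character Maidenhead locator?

IG52xn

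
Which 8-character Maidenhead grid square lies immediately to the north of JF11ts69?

JF11tt60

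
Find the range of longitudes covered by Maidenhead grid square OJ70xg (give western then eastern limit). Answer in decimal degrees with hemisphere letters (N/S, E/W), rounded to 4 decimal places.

Field O=14, J=9: +14·20° lon, +9·10° lat → SW at lon 100°, lat 0°.
Square 7, 0: +7·2° lon, +0·1° lat → SW at lon 114°, lat 0°.
Subsquare x=23, g=6: +23·0.0833333° lon, +6·0.0416667° lat → SW at lon 115.917°, lat 0.25°.
Cell spans 0.0833333° lon × 0.0416667° lat.
west 115.9167° E, east 116.0000° E.

115.9167° E, 116.0000° E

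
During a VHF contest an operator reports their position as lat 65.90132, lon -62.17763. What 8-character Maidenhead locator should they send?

FP85vv86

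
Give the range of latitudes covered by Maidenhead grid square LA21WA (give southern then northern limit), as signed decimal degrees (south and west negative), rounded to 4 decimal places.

-89.0000, -88.9583

Field L=11, A=0: +11·20° lon, +0·10° lat → SW at lon 40°, lat -90°.
Square 2, 1: +2·2° lon, +1·1° lat → SW at lon 44°, lat -89°.
Subsquare w=22, a=0: +22·0.0833333° lon, +0·0.0416667° lat → SW at lon 45.8333°, lat -89°.
Cell spans 0.0833333° lon × 0.0416667° lat.
south -89.0000, north -88.9583.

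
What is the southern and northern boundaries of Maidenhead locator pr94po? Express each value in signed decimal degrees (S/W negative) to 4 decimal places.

84.5833, 84.6250

Field P=15, R=17: +15·20° lon, +17·10° lat → SW at lon 120°, lat 80°.
Square 9, 4: +9·2° lon, +4·1° lat → SW at lon 138°, lat 84°.
Subsquare p=15, o=14: +15·0.0833333° lon, +14·0.0416667° lat → SW at lon 139.25°, lat 84.5833°.
Cell spans 0.0833333° lon × 0.0416667° lat.
south 84.5833, north 84.6250.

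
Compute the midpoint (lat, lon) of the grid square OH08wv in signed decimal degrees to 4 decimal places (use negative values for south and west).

Field O=14, H=7: +14·20° lon, +7·10° lat → SW at lon 100°, lat -20°.
Square 0, 8: +0·2° lon, +8·1° lat → SW at lon 100°, lat -12°.
Subsquare w=22, v=21: +22·0.0833333° lon, +21·0.0416667° lat → SW at lon 101.833°, lat -11.125°.
Cell spans 0.0833333° lon × 0.0416667° lat. Centre is SW corner plus half of each.
latitude -11.1042, longitude 101.8750.

-11.1042, 101.8750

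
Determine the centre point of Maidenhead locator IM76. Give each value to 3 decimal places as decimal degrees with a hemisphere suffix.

Field I=8, M=12: +8·20° lon, +12·10° lat → SW at lon -20°, lat 30°.
Square 7, 6: +7·2° lon, +6·1° lat → SW at lon -6°, lat 36°.
Cell spans 2° lon × 1° lat. Centre is SW corner plus half of each.
latitude 36.500° N, longitude 5.000° W.

36.500° N, 5.000° W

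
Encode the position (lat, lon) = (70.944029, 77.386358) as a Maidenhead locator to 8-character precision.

Offset from 180°W / 90°S: lon 257.38636°, lat 160.94403°.
Field: lon ⌊257.38636/20⌋ = 12 → M; lat ⌊160.94403/10⌋ = 16 → Q.
Square: lon ⌊17.38636/2⌋ = 8; lat ⌊0.94403/1⌋ = 0.
Subsquare: lon ⌊1.38636/0.0833333⌋ = 16 → q; lat ⌊0.94403/0.0416667⌋ = 22 → w.
Extended square: lon ⌊0.05302/0.00833333⌋ = 6; lat ⌊0.02736/0.00416667⌋ = 6.

MQ80qw66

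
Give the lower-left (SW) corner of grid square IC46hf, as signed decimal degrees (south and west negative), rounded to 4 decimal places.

-63.7917, -11.4167

Field I=8, C=2: +8·20° lon, +2·10° lat → SW at lon -20°, lat -70°.
Square 4, 6: +4·2° lon, +6·1° lat → SW at lon -12°, lat -64°.
Subsquare h=7, f=5: +7·0.0833333° lon, +5·0.0416667° lat → SW at lon -11.4167°, lat -63.7917°.
latitude -63.7917, longitude -11.4167.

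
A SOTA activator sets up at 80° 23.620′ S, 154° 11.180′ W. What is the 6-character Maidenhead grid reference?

BA29vo

Add 180° to longitude and 90° to latitude: 25.8137, 9.6063.
Field (20°×10°, letters A–R): 25.8137/20 → 1 → B, 9.6063/10 → 0 → A; chars BA.
Square (2°×1°, digits 0–9): 5.8137/2 → 2, 9.6063/1 → 9; chars 29.
Subsquare (5′×2.5′, letters a–x): 1.8137/0.0833333 → 21 → v, 0.6063/0.0416667 → 14 → o; chars vo.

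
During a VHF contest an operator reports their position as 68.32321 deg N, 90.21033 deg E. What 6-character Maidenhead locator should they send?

NP58ch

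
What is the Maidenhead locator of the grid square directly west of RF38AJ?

Longitude subsquare a = 0; −1 → -1, wraps to 23 = x, carry into square.
Longitude square 3; −1 → 2.
The latitude characters are unchanged.

RF28xj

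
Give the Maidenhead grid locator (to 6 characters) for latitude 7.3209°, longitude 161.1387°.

Add 180° to longitude and 90° to latitude: 341.1387, 97.3209.
Field: 341.1387/20 → 17 → R, 97.3209/10 → 9 → J; chars RJ.
Square: 1.1387/2 → 0, 7.3209/1 → 7; chars 07.
Subsquare: 1.1387/0.0833333 → 13 → n, 0.3209/0.0416667 → 7 → h; chars nh.

RJ07nh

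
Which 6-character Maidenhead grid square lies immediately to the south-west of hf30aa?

HE29xx

Longitude subsquare a = 0; −1 → -1, wraps to 23 = x, carry into square.
Longitude square 3; −1 → 2.
Latitude subsquare a = 0; −1 → -1, wraps to 23 = x, carry into square.
Latitude square 0; −1 → -1, wraps to 9, carry into field.
Latitude field F = 5; −1 → 4 = E.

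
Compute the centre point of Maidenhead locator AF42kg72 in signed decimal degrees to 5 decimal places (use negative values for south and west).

-37.73958, -171.10417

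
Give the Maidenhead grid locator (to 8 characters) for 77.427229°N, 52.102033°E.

LQ67bk22

Add 180° to longitude and 90° to latitude: 232.10203, 167.42723.
Field: lon ⌊232.10203/20⌋ = 11 → L; lat ⌊167.42723/10⌋ = 16 → Q.
Square: lon ⌊12.10203/2⌋ = 6; lat ⌊7.42723/1⌋ = 7.
Subsquare: lon ⌊0.10203/0.0833333⌋ = 1 → b; lat ⌊0.42723/0.0416667⌋ = 10 → k.
Extended square: lon ⌊0.01870/0.00833333⌋ = 2; lat ⌊0.01056/0.00416667⌋ = 2.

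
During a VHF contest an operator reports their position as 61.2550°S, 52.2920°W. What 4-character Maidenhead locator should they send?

GC38

Offset from 180°W / 90°S: lon 127.71°, lat 28.74°.
Field: lon ⌊127.71/20⌋ = 6 → G; lat ⌊28.74/10⌋ = 2 → C.
Square: lon ⌊7.71/2⌋ = 3; lat ⌊8.74/1⌋ = 8.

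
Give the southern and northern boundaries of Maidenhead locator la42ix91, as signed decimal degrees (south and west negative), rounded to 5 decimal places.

Field L=11, A=0: +11·20° lon, +0·10° lat → SW at lon 40°, lat -90°.
Square 4, 2: +4·2° lon, +2·1° lat → SW at lon 48°, lat -88°.
Subsquare i=8, x=23: +8·0.0833333° lon, +23·0.0416667° lat → SW at lon 48.6667°, lat -87.0417°.
Extended square 9, 1: +9·0.00833333° lon, +1·0.00416667° lat → SW at lon 48.7417°, lat -87.0375°.
Cell spans 0.00833333° lon × 0.00416667° lat.
south -87.03750, north -87.03333.

-87.03750, -87.03333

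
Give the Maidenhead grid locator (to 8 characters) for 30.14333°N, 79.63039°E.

Add 180° to longitude and 90° to latitude: 259.63039, 120.14333.
Field: 259.63039/20 → 12 → M, 120.14333/10 → 12 → M; chars MM.
Square: 19.63039/2 → 9, 0.14333/1 → 0; chars 90.
Subsquare: 1.63039/0.0833333 → 19 → t, 0.14333/0.0416667 → 3 → d; chars td.
Extended square: 0.04706/0.00833333 → 5, 0.01833/0.00416667 → 4; chars 54.

MM90td54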